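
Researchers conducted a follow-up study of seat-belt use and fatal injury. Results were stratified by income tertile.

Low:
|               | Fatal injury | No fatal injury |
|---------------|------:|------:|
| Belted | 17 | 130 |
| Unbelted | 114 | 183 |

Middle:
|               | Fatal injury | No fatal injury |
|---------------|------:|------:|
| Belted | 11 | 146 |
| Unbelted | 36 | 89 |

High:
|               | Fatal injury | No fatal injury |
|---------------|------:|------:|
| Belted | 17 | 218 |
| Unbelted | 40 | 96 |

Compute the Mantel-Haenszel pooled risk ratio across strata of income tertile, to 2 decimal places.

0.27

RR_MH = Σ(aᵢ·n₀ᵢ/nᵢ) / Σ(cᵢ·n₁ᵢ/nᵢ), with n₁ᵢ = aᵢ+bᵢ (exposed), n₀ᵢ = cᵢ+dᵢ (unexposed), nᵢ = n₁ᵢ+n₀ᵢ.
Stratum 1 (Low): n₁ = 147, n₀ = 297, n = 444; a·n₀/n = 17·297/444 = 11.3716; c·n₁/n = 114·147/444 = 37.7432
Stratum 2 (Middle): n₁ = 157, n₀ = 125, n = 282; a·n₀/n = 11·125/282 = 4.8759; c·n₁/n = 36·157/282 = 20.0426
Stratum 3 (High): n₁ = 235, n₀ = 136, n = 371; a·n₀/n = 17·136/371 = 6.2318; c·n₁/n = 40·235/371 = 25.3369
RR_MH = (11.3716 + 4.8759 + 6.2318) / (37.7432 + 20.0426 + 25.3369) = 22.4793 / 83.1227 = 0.27044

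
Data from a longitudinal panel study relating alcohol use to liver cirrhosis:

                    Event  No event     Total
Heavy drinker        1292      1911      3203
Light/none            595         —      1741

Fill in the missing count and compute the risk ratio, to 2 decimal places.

The missing cell is in the unexposed row: 1741 − 595 = 1146.
So a = 1292, b = 1911, c = 595, d = 1146.
RR = [a/(a+b)] / [c/(c+d)] = (1292/3203) / (595/1741) = 0.40337/0.34176 = 1.18029

1.18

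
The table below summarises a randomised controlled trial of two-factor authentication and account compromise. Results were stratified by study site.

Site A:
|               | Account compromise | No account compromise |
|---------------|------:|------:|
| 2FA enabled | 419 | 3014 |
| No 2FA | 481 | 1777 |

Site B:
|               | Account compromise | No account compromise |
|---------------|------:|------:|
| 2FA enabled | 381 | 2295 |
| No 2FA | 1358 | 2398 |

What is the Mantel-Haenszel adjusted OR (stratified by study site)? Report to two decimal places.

0.37

OR_MH = Σ(aᵢdᵢ/nᵢ) / Σ(bᵢcᵢ/nᵢ), where nᵢ is the stratum total.
Stratum 1 (Site A): n = 5691; a·d/n = 419·1777/5691 = 130.8317; b·c/n = 3014·481/5691 = 254.7415
Stratum 2 (Site B): n = 6432; a·d/n = 381·2398/6432 = 142.0457; b·c/n = 2295·1358/6432 = 484.5476
OR_MH = (130.8317 + 142.0457) / (254.7415 + 484.5476) = 272.8774 / 739.2891 = 0.36911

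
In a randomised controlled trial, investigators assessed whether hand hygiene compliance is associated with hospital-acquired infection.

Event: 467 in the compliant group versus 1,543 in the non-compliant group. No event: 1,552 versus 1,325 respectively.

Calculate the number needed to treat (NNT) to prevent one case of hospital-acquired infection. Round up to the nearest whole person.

4

Risk in treated group = 467/2019 = 0.23130; risk in control = 1543/2868 = 0.53801.
Absolute risk reduction = 0.53801 − 0.23130 = 0.30670
NNT = 1 / ARR = 1 / 0.30670 = 3.260 → round up → 4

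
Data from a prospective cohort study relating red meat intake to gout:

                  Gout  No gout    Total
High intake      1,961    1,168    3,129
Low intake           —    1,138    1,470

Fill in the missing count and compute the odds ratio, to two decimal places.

The missing cell is in the unexposed row: 1470 − 1138 = 332.
So a = 1961, b = 1168, c = 332, d = 1138.
OR = (a·d)/(b·c) = (1961 × 1138) / (1168 × 332) = 2231618 / 387776 = 5.75492

5.75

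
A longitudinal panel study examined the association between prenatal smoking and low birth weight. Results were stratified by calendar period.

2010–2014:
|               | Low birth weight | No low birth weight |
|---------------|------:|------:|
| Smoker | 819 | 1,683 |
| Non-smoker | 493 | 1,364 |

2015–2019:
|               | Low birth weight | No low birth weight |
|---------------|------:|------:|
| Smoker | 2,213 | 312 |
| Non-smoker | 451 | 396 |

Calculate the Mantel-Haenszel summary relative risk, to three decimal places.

RR_MH = Σ(aᵢ·n₀ᵢ/nᵢ) / Σ(cᵢ·n₁ᵢ/nᵢ), with n₁ᵢ = aᵢ+bᵢ (exposed), n₀ᵢ = cᵢ+dᵢ (unexposed), nᵢ = n₁ᵢ+n₀ᵢ.
Stratum 1 (2010–2014): n₁ = 2502, n₀ = 1857, n = 4359; a·n₀/n = 819·1857/4359 = 348.9064; c·n₁/n = 493·2502/4359 = 282.9745
Stratum 2 (2015–2019): n₁ = 2525, n₀ = 847, n = 3372; a·n₀/n = 2213·847/3372 = 555.8751; c·n₁/n = 451·2525/3372 = 337.7150
RR_MH = (348.9064 + 555.8751) / (282.9745 + 337.7150) = 904.7815 / 620.6895 = 1.45770

1.458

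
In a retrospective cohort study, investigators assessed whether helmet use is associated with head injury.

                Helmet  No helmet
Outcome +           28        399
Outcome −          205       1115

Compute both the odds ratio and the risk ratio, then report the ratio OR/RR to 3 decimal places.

0.837

Reading the table with exposure as columns: a = 28 (Helmet, case), b = 205 (Helmet, non-case), c = 399 (No helmet, case), d = 1115.
OR = (28·1115)/(205·399) = 31220/81795 = 0.38169
Risk in exposed = 28/233 = 0.12017; risk in unexposed = 399/1514 = 0.26354; RR = 0.45599
OR/RR = 0.38169 / 0.45599 = 0.83705
The outcome is not rare, so the OR lies further from 1 than the RR.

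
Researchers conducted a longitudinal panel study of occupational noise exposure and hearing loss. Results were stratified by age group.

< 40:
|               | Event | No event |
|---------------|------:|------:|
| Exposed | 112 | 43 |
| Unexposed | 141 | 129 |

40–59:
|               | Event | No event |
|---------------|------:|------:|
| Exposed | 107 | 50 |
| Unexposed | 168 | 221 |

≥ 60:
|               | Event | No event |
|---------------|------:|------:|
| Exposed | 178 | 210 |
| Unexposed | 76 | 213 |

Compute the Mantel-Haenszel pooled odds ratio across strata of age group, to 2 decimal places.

2.50

OR_MH = Σ(aᵢdᵢ/nᵢ) / Σ(bᵢcᵢ/nᵢ), where nᵢ is the stratum total.
Stratum 1 (< 40): n = 425; a·d/n = 112·129/425 = 33.9953; b·c/n = 43·141/425 = 14.2659
Stratum 2 (40–59): n = 546; a·d/n = 107·221/546 = 43.3095; b·c/n = 50·168/546 = 15.3846
Stratum 3 (≥ 60): n = 677; a·d/n = 178·213/677 = 56.0030; b·c/n = 210·76/677 = 23.5746
OR_MH = (33.9953 + 43.3095 + 56.0030) / (14.2659 + 15.3846 + 23.5746) = 133.3078 / 53.2251 = 2.50460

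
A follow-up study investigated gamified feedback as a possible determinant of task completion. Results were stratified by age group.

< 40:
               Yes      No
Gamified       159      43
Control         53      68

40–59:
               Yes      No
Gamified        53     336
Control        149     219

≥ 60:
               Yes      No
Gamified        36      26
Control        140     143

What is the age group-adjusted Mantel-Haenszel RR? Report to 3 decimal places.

RR_MH = Σ(aᵢ·n₀ᵢ/nᵢ) / Σ(cᵢ·n₁ᵢ/nᵢ), with n₁ᵢ = aᵢ+bᵢ (exposed), n₀ᵢ = cᵢ+dᵢ (unexposed), nᵢ = n₁ᵢ+n₀ᵢ.
Stratum 1 (< 40): n₁ = 202, n₀ = 121, n = 323; a·n₀/n = 159·121/323 = 59.5635; c·n₁/n = 53·202/323 = 33.1455
Stratum 2 (40–59): n₁ = 389, n₀ = 368, n = 757; a·n₀/n = 53·368/757 = 25.7649; c·n₁/n = 149·389/757 = 76.5667
Stratum 3 (≥ 60): n₁ = 62, n₀ = 283, n = 345; a·n₀/n = 36·283/345 = 29.5304; c·n₁/n = 140·62/345 = 25.1594
RR_MH = (59.5635 + 25.7649 + 29.5304) / (33.1455 + 76.5667 + 25.1594) = 114.8588 / 134.8716 = 0.85162

0.852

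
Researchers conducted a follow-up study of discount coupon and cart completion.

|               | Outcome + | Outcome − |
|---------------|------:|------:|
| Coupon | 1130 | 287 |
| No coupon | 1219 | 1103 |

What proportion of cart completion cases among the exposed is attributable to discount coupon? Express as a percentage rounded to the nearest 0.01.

Cells: a = 1130, b = 287, c = 1219, d = 1103.
Risk in exposed = 1130/1417 = 0.79746; risk in unexposed = 1219/2322 = 0.52498.
RR = 0.79746/0.52498 = 1.51903
AR% = (RR − 1)/RR × 100 = (1.51903 − 1)/1.51903 × 100 = 34.1686%

34.17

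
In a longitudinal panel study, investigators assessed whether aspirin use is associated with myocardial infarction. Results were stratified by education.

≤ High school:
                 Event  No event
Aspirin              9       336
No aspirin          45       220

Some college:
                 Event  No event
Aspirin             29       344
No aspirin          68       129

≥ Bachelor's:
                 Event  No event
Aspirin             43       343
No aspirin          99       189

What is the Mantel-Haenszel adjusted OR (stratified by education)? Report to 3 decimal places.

0.188

OR_MH = Σ(aᵢdᵢ/nᵢ) / Σ(bᵢcᵢ/nᵢ), where nᵢ is the stratum total.
Stratum 1 (≤ High school): n = 610; a·d/n = 9·220/610 = 3.2459; b·c/n = 336·45/610 = 24.7869
Stratum 2 (Some college): n = 570; a·d/n = 29·129/570 = 6.5632; b·c/n = 344·68/570 = 41.0386
Stratum 3 (≥ Bachelor's): n = 674; a·d/n = 43·189/674 = 12.0579; b·c/n = 343·99/674 = 50.3813
OR_MH = (3.2459 + 6.5632 + 12.0579) / (24.7869 + 41.0386 + 50.3813) = 21.8669 / 116.2068 = 0.18817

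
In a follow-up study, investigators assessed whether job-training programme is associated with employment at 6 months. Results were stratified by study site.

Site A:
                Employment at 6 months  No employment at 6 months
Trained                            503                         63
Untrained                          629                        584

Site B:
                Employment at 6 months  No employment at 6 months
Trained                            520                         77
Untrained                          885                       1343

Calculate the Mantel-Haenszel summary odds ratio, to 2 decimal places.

8.89

OR_MH = Σ(aᵢdᵢ/nᵢ) / Σ(bᵢcᵢ/nᵢ), where nᵢ is the stratum total.
Stratum 1 (Site A): n = 1779; a·d/n = 503·584/1779 = 165.1220; b·c/n = 63·629/1779 = 22.2749
Stratum 2 (Site B): n = 2825; a·d/n = 520·1343/2825 = 247.2071; b·c/n = 77·885/2825 = 24.1221
OR_MH = (165.1220 + 247.2071) / (22.2749 + 24.1221) = 412.3291 / 46.3970 = 8.88698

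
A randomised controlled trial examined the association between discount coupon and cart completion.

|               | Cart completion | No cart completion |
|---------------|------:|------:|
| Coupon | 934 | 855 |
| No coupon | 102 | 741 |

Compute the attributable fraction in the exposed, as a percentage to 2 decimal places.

Cells: a = 934, b = 855, c = 102, d = 741.
Risk in exposed = 934/1789 = 0.52208; risk in unexposed = 102/843 = 0.12100.
RR = 0.52208/0.12100 = 4.31483
AR% = (RR − 1)/RR × 100 = (4.31483 − 1)/4.31483 × 100 = 76.8241%

76.82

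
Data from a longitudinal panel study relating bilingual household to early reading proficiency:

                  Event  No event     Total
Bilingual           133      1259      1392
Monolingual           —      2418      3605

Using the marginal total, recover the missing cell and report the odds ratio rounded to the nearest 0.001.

The missing cell is in the unexposed row: 3605 − 2418 = 1187.
So a = 133, b = 1259, c = 1187, d = 2418.
OR = (a·d)/(b·c) = (133 × 2418) / (1259 × 1187) = 321594 / 1494433 = 0.21519

0.215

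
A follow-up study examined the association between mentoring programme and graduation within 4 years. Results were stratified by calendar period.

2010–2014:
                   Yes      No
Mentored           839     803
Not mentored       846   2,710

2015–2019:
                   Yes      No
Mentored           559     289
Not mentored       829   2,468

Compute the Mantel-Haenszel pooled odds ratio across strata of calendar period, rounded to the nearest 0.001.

OR_MH = Σ(aᵢdᵢ/nᵢ) / Σ(bᵢcᵢ/nᵢ), where nᵢ is the stratum total.
Stratum 1 (2010–2014): n = 5198; a·d/n = 839·2710/5198 = 437.4163; b·c/n = 803·846/5198 = 130.6922
Stratum 2 (2015–2019): n = 4145; a·d/n = 559·2468/4145 = 332.8376; b·c/n = 289·829/4145 = 57.8000
OR_MH = (437.4163 + 332.8376) / (130.6922 + 57.8000) = 770.2539 / 188.4922 = 4.08640

4.086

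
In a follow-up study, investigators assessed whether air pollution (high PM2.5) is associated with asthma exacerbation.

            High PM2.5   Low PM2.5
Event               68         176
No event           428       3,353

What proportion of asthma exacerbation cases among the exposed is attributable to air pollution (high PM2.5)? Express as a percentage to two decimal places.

Reading the table with exposure as columns: a = 68 (High PM2.5, case), b = 428 (High PM2.5, non-case), c = 176 (Low PM2.5, case), d = 3353.
Risk in exposed = 68/496 = 0.13710; risk in unexposed = 176/3529 = 0.04987.
RR = 0.13710/0.04987 = 2.74895
AR% = (RR − 1)/RR × 100 = (2.74895 − 1)/2.74895 × 100 = 63.6224%

63.62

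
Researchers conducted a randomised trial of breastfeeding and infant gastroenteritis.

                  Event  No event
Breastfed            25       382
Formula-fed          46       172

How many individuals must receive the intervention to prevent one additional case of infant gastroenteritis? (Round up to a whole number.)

7

Risk in treated group = 25/407 = 0.06143; risk in control = 46/218 = 0.21101.
Absolute risk reduction = 0.21101 − 0.06143 = 0.14958
NNT = 1 / ARR = 1 / 0.14958 = 6.685 → round up → 7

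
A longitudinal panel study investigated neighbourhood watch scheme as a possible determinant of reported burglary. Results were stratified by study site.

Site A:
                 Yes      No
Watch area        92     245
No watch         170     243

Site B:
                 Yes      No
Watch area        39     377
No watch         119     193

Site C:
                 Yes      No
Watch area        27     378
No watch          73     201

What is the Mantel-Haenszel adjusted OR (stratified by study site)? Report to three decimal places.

0.305

OR_MH = Σ(aᵢdᵢ/nᵢ) / Σ(bᵢcᵢ/nᵢ), where nᵢ is the stratum total.
Stratum 1 (Site A): n = 750; a·d/n = 92·243/750 = 29.8080; b·c/n = 245·170/750 = 55.5333
Stratum 2 (Site B): n = 728; a·d/n = 39·193/728 = 10.3393; b·c/n = 377·119/728 = 61.6250
Stratum 3 (Site C): n = 679; a·d/n = 27·201/679 = 7.9926; b·c/n = 378·73/679 = 40.6392
OR_MH = (29.8080 + 10.3393 + 7.9926) / (55.5333 + 61.6250 + 40.6392) = 48.1399 / 157.7975 = 0.30507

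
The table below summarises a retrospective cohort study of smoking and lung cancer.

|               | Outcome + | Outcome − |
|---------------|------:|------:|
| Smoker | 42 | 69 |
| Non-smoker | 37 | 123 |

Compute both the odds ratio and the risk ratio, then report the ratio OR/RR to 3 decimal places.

1.237

Cells: a = 42, b = 69, c = 37, d = 123.
OR = (42·123)/(69·37) = 5166/2553 = 2.02350
Risk in exposed = 42/111 = 0.37838; risk in unexposed = 37/160 = 0.23125; RR = 1.63623
OR/RR = 2.02350 / 1.63623 = 1.23668
The outcome is not rare, so the OR lies further from 1 than the RR.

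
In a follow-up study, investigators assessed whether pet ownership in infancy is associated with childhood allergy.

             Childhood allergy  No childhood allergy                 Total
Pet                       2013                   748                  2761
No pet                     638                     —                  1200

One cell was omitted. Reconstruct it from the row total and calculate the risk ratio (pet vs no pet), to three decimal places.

1.371

The missing cell is in the unexposed row: 1200 − 638 = 562.
So a = 2013, b = 748, c = 638, d = 562.
RR = [a/(a+b)] / [c/(c+d)] = (2013/2761) / (638/1200) = 0.72908/0.53167 = 1.37132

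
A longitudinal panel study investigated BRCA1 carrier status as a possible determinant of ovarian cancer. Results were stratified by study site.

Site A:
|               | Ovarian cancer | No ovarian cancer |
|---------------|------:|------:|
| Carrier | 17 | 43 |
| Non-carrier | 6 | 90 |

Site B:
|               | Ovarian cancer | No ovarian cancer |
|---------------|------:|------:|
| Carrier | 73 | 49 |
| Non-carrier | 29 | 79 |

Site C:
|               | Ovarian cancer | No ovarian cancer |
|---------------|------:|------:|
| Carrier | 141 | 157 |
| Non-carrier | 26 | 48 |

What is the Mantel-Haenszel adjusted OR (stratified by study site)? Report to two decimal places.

2.82

OR_MH = Σ(aᵢdᵢ/nᵢ) / Σ(bᵢcᵢ/nᵢ), where nᵢ is the stratum total.
Stratum 1 (Site A): n = 156; a·d/n = 17·90/156 = 9.8077; b·c/n = 43·6/156 = 1.6538
Stratum 2 (Site B): n = 230; a·d/n = 73·79/230 = 25.0739; b·c/n = 49·29/230 = 6.1783
Stratum 3 (Site C): n = 372; a·d/n = 141·48/372 = 18.1935; b·c/n = 157·26/372 = 10.9731
OR_MH = (9.8077 + 25.0739 + 18.1935) / (1.6538 + 6.1783 + 10.9731) = 53.0752 / 18.8052 = 2.82236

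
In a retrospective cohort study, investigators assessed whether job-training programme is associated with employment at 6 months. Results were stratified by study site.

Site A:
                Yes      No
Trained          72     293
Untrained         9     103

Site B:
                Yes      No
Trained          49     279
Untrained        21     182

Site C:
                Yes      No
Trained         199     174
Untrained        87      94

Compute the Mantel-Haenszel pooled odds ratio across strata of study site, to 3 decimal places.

1.506

OR_MH = Σ(aᵢdᵢ/nᵢ) / Σ(bᵢcᵢ/nᵢ), where nᵢ is the stratum total.
Stratum 1 (Site A): n = 477; a·d/n = 72·103/477 = 15.5472; b·c/n = 293·9/477 = 5.5283
Stratum 2 (Site B): n = 531; a·d/n = 49·182/531 = 16.7947; b·c/n = 279·21/531 = 11.0339
Stratum 3 (Site C): n = 554; a·d/n = 199·94/554 = 33.7653; b·c/n = 174·87/554 = 27.3249
OR_MH = (15.5472 + 16.7947 + 33.7653) / (5.5283 + 11.0339 + 27.3249) = 66.1072 / 43.8871 = 1.50630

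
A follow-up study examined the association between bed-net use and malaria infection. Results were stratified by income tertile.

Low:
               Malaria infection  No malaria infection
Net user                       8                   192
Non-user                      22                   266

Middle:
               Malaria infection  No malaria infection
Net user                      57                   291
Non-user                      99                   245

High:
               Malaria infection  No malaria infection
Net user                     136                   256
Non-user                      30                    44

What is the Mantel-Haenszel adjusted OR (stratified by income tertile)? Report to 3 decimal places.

OR_MH = Σ(aᵢdᵢ/nᵢ) / Σ(bᵢcᵢ/nᵢ), where nᵢ is the stratum total.
Stratum 1 (Low): n = 488; a·d/n = 8·266/488 = 4.3607; b·c/n = 192·22/488 = 8.6557
Stratum 2 (Middle): n = 692; a·d/n = 57·245/692 = 20.1806; b·c/n = 291·99/692 = 41.6315
Stratum 3 (High): n = 466; a·d/n = 136·44/466 = 12.8412; b·c/n = 256·30/466 = 16.4807
OR_MH = (4.3607 + 20.1806 + 12.8412) / (8.6557 + 41.6315 + 16.4807) = 37.3825 / 66.7679 = 0.55989

0.560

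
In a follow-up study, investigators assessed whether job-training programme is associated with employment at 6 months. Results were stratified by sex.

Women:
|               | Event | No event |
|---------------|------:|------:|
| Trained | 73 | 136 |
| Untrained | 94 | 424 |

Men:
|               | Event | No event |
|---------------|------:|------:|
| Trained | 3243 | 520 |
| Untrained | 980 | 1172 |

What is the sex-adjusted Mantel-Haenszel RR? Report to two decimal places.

1.89

RR_MH = Σ(aᵢ·n₀ᵢ/nᵢ) / Σ(cᵢ·n₁ᵢ/nᵢ), with n₁ᵢ = aᵢ+bᵢ (exposed), n₀ᵢ = cᵢ+dᵢ (unexposed), nᵢ = n₁ᵢ+n₀ᵢ.
Stratum 1 (Women): n₁ = 209, n₀ = 518, n = 727; a·n₀/n = 73·518/727 = 52.0138; c·n₁/n = 94·209/727 = 27.0234
Stratum 2 (Men): n₁ = 3763, n₀ = 2152, n = 5915; a·n₀/n = 3243·2152/5915 = 1179.8708; c·n₁/n = 980·3763/5915 = 623.4556
RR_MH = (52.0138 + 1179.8708) / (27.0234 + 623.4556) = 1231.8846 / 650.4790 = 1.89381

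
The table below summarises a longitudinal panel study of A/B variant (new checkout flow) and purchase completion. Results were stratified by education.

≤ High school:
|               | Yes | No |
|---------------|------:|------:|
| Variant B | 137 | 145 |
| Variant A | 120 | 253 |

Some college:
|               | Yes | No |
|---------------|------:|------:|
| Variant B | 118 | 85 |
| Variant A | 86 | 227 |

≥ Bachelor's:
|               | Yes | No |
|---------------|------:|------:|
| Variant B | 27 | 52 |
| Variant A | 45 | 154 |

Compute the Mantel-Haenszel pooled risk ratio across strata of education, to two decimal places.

1.72

RR_MH = Σ(aᵢ·n₀ᵢ/nᵢ) / Σ(cᵢ·n₁ᵢ/nᵢ), with n₁ᵢ = aᵢ+bᵢ (exposed), n₀ᵢ = cᵢ+dᵢ (unexposed), nᵢ = n₁ᵢ+n₀ᵢ.
Stratum 1 (≤ High school): n₁ = 282, n₀ = 373, n = 655; a·n₀/n = 137·373/655 = 78.0168; c·n₁/n = 120·282/655 = 51.6641
Stratum 2 (Some college): n₁ = 203, n₀ = 313, n = 516; a·n₀/n = 118·313/516 = 71.5775; c·n₁/n = 86·203/516 = 33.8333
Stratum 3 (≥ Bachelor's): n₁ = 79, n₀ = 199, n = 278; a·n₀/n = 27·199/278 = 19.3273; c·n₁/n = 45·79/278 = 12.7878
RR_MH = (78.0168 + 71.5775 + 19.3273) / (51.6641 + 33.8333 + 12.7878) = 168.9217 / 98.2852 = 1.71869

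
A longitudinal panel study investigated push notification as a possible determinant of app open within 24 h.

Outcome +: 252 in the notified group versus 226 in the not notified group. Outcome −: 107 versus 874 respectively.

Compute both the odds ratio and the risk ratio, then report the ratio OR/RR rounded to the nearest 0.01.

2.67

From the description: a = 252, b = 107, c = 226, d = 874.
OR = (252·874)/(107·226) = 220248/24182 = 9.10793
Risk in exposed = 252/359 = 0.70195; risk in unexposed = 226/1100 = 0.20545; RR = 3.41657
OR/RR = 9.10793 / 3.41657 = 2.66581
The outcome is not rare, so the OR lies further from 1 than the RR.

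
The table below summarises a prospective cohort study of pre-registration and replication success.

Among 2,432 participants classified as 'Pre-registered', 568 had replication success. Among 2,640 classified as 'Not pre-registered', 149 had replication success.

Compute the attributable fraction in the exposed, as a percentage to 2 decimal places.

75.83

From the description: a = 568, b = 1864, c = 149, d = 2491.
Risk in exposed = 568/2432 = 0.23355; risk in unexposed = 149/2640 = 0.05644.
RR = 0.23355/0.05644 = 4.13811
AR% = (RR − 1)/RR × 100 = (4.13811 − 1)/4.13811 × 100 = 75.8344%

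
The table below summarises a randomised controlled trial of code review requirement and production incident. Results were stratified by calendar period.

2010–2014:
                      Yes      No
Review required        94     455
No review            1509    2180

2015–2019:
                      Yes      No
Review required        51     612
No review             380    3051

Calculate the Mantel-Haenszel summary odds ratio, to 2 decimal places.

0.39

OR_MH = Σ(aᵢdᵢ/nᵢ) / Σ(bᵢcᵢ/nᵢ), where nᵢ is the stratum total.
Stratum 1 (2010–2014): n = 4238; a·d/n = 94·2180/4238 = 48.3530; b·c/n = 455·1509/4238 = 162.0092
Stratum 2 (2015–2019): n = 4094; a·d/n = 51·3051/4094 = 38.0071; b·c/n = 612·380/4094 = 56.8051
OR_MH = (48.3530 + 38.0071) / (162.0092 + 56.8051) = 86.3601 / 218.8143 = 0.39467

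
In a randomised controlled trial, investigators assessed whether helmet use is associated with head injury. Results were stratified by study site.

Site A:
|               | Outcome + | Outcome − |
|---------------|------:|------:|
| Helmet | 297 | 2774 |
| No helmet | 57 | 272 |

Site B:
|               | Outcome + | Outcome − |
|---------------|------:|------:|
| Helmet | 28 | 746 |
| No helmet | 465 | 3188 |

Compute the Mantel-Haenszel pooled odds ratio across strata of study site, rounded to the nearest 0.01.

OR_MH = Σ(aᵢdᵢ/nᵢ) / Σ(bᵢcᵢ/nᵢ), where nᵢ is the stratum total.
Stratum 1 (Site A): n = 3400; a·d/n = 297·272/3400 = 23.7600; b·c/n = 2774·57/3400 = 46.5053
Stratum 2 (Site B): n = 4427; a·d/n = 28·3188/4427 = 20.1635; b·c/n = 746·465/4427 = 78.3578
OR_MH = (23.7600 + 20.1635) / (46.5053 + 78.3578) = 43.9235 / 124.8631 = 0.35177

0.35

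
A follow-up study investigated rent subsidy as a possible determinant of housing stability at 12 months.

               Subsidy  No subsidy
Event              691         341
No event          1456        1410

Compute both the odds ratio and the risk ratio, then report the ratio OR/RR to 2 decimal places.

Reading the table with exposure as columns: a = 691 (Subsidy, case), b = 1456 (Subsidy, non-case), c = 341 (No subsidy, case), d = 1410.
OR = (691·1410)/(1456·341) = 974310/496496 = 1.96237
Risk in exposed = 691/2147 = 0.32184; risk in unexposed = 341/1751 = 0.19475; RR = 1.65264
OR/RR = 1.96237 / 1.65264 = 1.18742
The outcome is not rare, so the OR lies further from 1 than the RR.

1.19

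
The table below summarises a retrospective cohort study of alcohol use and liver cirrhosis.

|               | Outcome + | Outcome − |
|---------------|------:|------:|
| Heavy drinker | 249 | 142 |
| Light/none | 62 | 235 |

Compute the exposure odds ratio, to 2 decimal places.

Cells: a = 249, b = 142, c = 62, d = 235.
OR = (a·d)/(b·c) = (249 × 235) / (142 × 62) = 58515 / 8804 = 6.64641
The odds of liver cirrhosis are about 6.65 times as high in the heavy drinker group.

6.65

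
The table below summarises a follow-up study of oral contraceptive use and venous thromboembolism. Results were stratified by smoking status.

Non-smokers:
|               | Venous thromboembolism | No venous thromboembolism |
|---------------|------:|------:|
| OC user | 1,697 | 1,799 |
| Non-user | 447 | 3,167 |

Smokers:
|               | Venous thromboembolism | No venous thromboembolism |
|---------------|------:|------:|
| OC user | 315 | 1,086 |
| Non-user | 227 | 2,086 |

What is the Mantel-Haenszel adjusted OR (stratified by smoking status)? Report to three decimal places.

5.197

OR_MH = Σ(aᵢdᵢ/nᵢ) / Σ(bᵢcᵢ/nᵢ), where nᵢ is the stratum total.
Stratum 1 (Non-smokers): n = 7110; a·d/n = 1697·3167/7110 = 755.8930; b·c/n = 1799·447/7110 = 113.1017
Stratum 2 (Smokers): n = 3714; a·d/n = 315·2086/3714 = 176.9225; b·c/n = 1086·227/3714 = 66.3764
OR_MH = (755.8930 + 176.9225) / (113.1017 + 66.3764) = 932.8154 / 179.4781 = 5.19738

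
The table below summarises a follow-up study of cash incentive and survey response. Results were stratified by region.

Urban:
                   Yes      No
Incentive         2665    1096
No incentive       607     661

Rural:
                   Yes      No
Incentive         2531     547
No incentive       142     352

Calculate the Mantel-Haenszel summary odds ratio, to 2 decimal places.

3.89

OR_MH = Σ(aᵢdᵢ/nᵢ) / Σ(bᵢcᵢ/nᵢ), where nᵢ is the stratum total.
Stratum 1 (Urban): n = 5029; a·d/n = 2665·661/5029 = 350.2814; b·c/n = 1096·607/5029 = 132.2871
Stratum 2 (Rural): n = 3572; a·d/n = 2531·352/3572 = 249.4155; b·c/n = 547·142/3572 = 21.7452
OR_MH = (350.2814 + 249.4155) / (132.2871 + 21.7452) = 599.6968 / 154.0324 = 3.89332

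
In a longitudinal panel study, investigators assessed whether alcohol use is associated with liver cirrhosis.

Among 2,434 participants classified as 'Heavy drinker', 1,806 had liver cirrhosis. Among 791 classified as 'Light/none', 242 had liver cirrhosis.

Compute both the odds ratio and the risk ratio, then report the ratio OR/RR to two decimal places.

2.69

From the description: a = 1806, b = 628, c = 242, d = 549.
OR = (1806·549)/(628·242) = 991494/151976 = 6.52402
Risk in exposed = 1806/2434 = 0.74199; risk in unexposed = 242/791 = 0.30594; RR = 2.42526
OR/RR = 6.52402 / 2.42526 = 2.69003
The outcome is not rare, so the OR lies further from 1 than the RR.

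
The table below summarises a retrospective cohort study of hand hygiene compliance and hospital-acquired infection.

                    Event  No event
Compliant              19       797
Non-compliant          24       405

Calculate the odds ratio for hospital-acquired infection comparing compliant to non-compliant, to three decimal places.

0.402

Cells: a = 19, b = 797, c = 24, d = 405.
OR = (a·d)/(b·c) = (19 × 405) / (797 × 24) = 7695 / 19128 = 0.40229
Exposure is associated with lower odds of hospital-acquired infection (OR = 0.40 < 1).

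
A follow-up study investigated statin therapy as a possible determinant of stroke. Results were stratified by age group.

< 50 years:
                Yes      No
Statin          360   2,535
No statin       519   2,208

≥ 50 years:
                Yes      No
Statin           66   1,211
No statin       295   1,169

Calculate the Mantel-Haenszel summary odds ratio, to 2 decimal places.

0.47

OR_MH = Σ(aᵢdᵢ/nᵢ) / Σ(bᵢcᵢ/nᵢ), where nᵢ is the stratum total.
Stratum 1 (< 50 years): n = 5622; a·d/n = 360·2208/5622 = 141.3874; b·c/n = 2535·519/5622 = 234.0208
Stratum 2 (≥ 50 years): n = 2741; a·d/n = 66·1169/2741 = 28.1481; b·c/n = 1211·295/2741 = 130.3338
OR_MH = (141.3874 + 28.1481) / (234.0208 + 130.3338) = 169.5355 / 364.3546 = 0.46530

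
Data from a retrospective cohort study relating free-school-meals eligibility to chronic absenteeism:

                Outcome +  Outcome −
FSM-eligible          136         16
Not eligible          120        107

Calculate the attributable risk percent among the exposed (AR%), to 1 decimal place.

40.9

Cells: a = 136, b = 16, c = 120, d = 107.
Risk in exposed = 136/152 = 0.89474; risk in unexposed = 120/227 = 0.52863.
RR = 0.89474/0.52863 = 1.69254
AR% = (RR − 1)/RR × 100 = (1.69254 − 1)/1.69254 × 100 = 40.9173%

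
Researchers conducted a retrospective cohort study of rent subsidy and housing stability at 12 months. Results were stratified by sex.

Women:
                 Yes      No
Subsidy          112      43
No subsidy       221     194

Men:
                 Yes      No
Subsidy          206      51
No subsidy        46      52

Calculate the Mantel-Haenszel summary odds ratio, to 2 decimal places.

OR_MH = Σ(aᵢdᵢ/nᵢ) / Σ(bᵢcᵢ/nᵢ), where nᵢ is the stratum total.
Stratum 1 (Women): n = 570; a·d/n = 112·194/570 = 38.1193; b·c/n = 43·221/570 = 16.6719
Stratum 2 (Men): n = 355; a·d/n = 206·52/355 = 30.1746; b·c/n = 51·46/355 = 6.6085
OR_MH = (38.1193 + 30.1746) / (16.6719 + 6.6085) = 68.2939 / 23.2804 = 2.93354

2.93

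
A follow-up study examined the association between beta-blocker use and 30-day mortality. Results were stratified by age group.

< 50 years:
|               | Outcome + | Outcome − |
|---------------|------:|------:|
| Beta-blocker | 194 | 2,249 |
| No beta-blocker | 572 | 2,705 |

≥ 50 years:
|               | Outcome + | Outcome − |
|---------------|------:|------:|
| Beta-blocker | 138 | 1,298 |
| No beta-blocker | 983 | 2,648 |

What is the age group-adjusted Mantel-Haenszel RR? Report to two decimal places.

RR_MH = Σ(aᵢ·n₀ᵢ/nᵢ) / Σ(cᵢ·n₁ᵢ/nᵢ), with n₁ᵢ = aᵢ+bᵢ (exposed), n₀ᵢ = cᵢ+dᵢ (unexposed), nᵢ = n₁ᵢ+n₀ᵢ.
Stratum 1 (< 50 years): n₁ = 2443, n₀ = 3277, n = 5720; a·n₀/n = 194·3277/5720 = 111.1430; c·n₁/n = 572·2443/5720 = 244.3000
Stratum 2 (≥ 50 years): n₁ = 1436, n₀ = 3631, n = 5067; a·n₀/n = 138·3631/5067 = 98.8905; c·n₁/n = 983·1436/5067 = 278.5846
RR_MH = (111.1430 + 98.8905) / (244.3000 + 278.5846) = 210.0335 / 522.8846 = 0.40168

0.40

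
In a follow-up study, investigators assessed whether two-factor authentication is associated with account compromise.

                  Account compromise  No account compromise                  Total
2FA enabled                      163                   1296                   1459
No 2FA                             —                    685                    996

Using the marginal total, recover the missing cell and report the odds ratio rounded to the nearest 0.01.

The missing cell is in the unexposed row: 996 − 685 = 311.
So a = 163, b = 1296, c = 311, d = 685.
OR = (a·d)/(b·c) = (163 × 685) / (1296 × 311) = 111655 / 403056 = 0.27702

0.28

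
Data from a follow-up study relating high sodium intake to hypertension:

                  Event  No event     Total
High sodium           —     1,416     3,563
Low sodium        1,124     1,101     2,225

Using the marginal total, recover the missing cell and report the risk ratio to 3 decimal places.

The missing cell is in the exposed row: 3563 − 1416 = 2147.
So a = 2147, b = 1416, c = 1124, d = 1101.
RR = [a/(a+b)] / [c/(c+d)] = (2147/3563) / (1124/2225) = 0.60258/0.50517 = 1.19283

1.193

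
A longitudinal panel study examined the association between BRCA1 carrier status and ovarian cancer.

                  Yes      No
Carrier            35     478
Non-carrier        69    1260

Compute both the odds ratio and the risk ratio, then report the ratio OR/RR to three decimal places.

1.018

Cells: a = 35, b = 478, c = 69, d = 1260.
OR = (35·1260)/(478·69) = 44100/32982 = 1.33709
Risk in exposed = 35/513 = 0.06823; risk in unexposed = 69/1329 = 0.05192; RR = 1.31409
OR/RR = 1.33709 / 1.31409 = 1.01750
The outcome is rare in both groups, so OR ≈ RR (ratio near 1).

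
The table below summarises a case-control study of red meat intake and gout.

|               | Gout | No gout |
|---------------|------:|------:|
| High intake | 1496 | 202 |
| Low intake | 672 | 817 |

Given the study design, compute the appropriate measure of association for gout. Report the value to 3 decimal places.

9.004

Cells: a = 1496, b = 202, c = 672, d = 817.
This is a case-control study: participants were sampled on outcome status, so risks in the source population cannot be estimated directly — relative risk is not valid here. The odds ratio is the appropriate measure.
OR = (a·d)/(b·c) = (1496 × 817) / (202 × 672) = 1222232 / 135744 = 9.00395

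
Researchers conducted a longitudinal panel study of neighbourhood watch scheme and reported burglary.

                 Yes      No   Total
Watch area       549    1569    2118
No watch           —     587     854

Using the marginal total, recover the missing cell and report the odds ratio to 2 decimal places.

0.77

The missing cell is in the unexposed row: 854 − 587 = 267.
So a = 549, b = 1569, c = 267, d = 587.
OR = (a·d)/(b·c) = (549 × 587) / (1569 × 267) = 322263 / 418923 = 0.76927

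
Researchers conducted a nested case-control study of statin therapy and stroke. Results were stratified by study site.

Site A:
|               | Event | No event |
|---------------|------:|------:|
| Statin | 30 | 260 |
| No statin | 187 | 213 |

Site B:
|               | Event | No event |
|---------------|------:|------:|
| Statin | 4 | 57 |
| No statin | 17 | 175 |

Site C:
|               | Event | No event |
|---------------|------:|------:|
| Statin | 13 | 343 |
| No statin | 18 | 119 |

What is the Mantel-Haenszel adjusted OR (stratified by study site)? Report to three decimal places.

OR_MH = Σ(aᵢdᵢ/nᵢ) / Σ(bᵢcᵢ/nᵢ), where nᵢ is the stratum total.
Stratum 1 (Site A): n = 690; a·d/n = 30·213/690 = 9.2609; b·c/n = 260·187/690 = 70.4638
Stratum 2 (Site B): n = 253; a·d/n = 4·175/253 = 2.7668; b·c/n = 57·17/253 = 3.8300
Stratum 3 (Site C): n = 493; a·d/n = 13·119/493 = 3.1379; b·c/n = 343·18/493 = 12.5233
OR_MH = (9.2609 + 2.7668 + 3.1379) / (70.4638 + 3.8300 + 12.5233) = 15.1656 / 86.8171 = 0.17468

0.175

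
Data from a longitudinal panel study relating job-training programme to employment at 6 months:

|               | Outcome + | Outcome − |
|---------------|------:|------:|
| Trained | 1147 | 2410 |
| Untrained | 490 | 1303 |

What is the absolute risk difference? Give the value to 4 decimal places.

0.0492

Cells: a = 1147, b = 2410, c = 490, d = 1303.
Risk in exposed = 1147/3557 = 0.322463; risk in unexposed = 490/1793 = 0.273285.
Risk difference = 0.322463 − 0.273285 = 0.049178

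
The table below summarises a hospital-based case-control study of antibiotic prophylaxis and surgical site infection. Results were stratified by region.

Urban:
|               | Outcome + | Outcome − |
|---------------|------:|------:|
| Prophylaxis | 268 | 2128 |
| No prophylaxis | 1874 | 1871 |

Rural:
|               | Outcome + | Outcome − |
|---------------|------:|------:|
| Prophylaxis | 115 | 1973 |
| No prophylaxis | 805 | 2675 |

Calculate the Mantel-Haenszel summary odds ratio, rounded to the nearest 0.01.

0.15

OR_MH = Σ(aᵢdᵢ/nᵢ) / Σ(bᵢcᵢ/nᵢ), where nᵢ is the stratum total.
Stratum 1 (Urban): n = 6141; a·d/n = 268·1871/6141 = 81.6525; b·c/n = 2128·1874/6141 = 649.3848
Stratum 2 (Rural): n = 5568; a·d/n = 115·2675/5568 = 55.2487; b·c/n = 1973·805/5568 = 285.2487
OR_MH = (81.6525 + 55.2487) / (649.3848 + 285.2487) = 136.9012 / 934.6335 = 0.14648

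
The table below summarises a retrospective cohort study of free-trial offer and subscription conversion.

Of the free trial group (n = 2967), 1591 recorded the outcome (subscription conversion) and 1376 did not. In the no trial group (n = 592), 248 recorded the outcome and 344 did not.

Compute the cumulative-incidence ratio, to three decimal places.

1.280

From the description: a = 1591, b = 1376, c = 248, d = 344.
Risk in exposed = 1591/2967 = 0.53623; risk in unexposed = 248/592 = 0.41892.
RR = 0.53623 / 0.41892 = 1.28004
The risk among the exposed is 1.28 times that among the unexposed.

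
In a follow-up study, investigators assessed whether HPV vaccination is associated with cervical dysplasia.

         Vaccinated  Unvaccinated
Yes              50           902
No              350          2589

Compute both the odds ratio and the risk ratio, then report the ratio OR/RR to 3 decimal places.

0.848

Reading the table with exposure as columns: a = 50 (Vaccinated, case), b = 350 (Vaccinated, non-case), c = 902 (Unvaccinated, case), d = 2589.
OR = (50·2589)/(350·902) = 129450/315700 = 0.41004
Risk in exposed = 50/400 = 0.12500; risk in unexposed = 902/3491 = 0.25838; RR = 0.48379
OR/RR = 0.41004 / 0.48379 = 0.84757
The outcome is not rare, so the OR lies further from 1 than the RR.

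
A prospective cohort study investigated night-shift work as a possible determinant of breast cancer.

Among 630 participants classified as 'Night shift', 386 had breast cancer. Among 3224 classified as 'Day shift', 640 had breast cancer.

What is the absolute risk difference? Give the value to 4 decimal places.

From the description: a = 386, b = 244, c = 640, d = 2584.
Risk in exposed = 386/630 = 0.612698; risk in unexposed = 640/3224 = 0.198511.
Risk difference = 0.612698 − 0.198511 = 0.414187

0.4142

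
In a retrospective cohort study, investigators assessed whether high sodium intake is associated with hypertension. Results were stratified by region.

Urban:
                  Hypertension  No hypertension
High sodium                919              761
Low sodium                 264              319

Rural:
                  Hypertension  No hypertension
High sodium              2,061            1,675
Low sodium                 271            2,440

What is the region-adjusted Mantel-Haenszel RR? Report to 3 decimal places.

RR_MH = Σ(aᵢ·n₀ᵢ/nᵢ) / Σ(cᵢ·n₁ᵢ/nᵢ), with n₁ᵢ = aᵢ+bᵢ (exposed), n₀ᵢ = cᵢ+dᵢ (unexposed), nᵢ = n₁ᵢ+n₀ᵢ.
Stratum 1 (Urban): n₁ = 1680, n₀ = 583, n = 2263; a·n₀/n = 919·583/2263 = 236.7552; c·n₁/n = 264·1680/2263 = 195.9876
Stratum 2 (Rural): n₁ = 3736, n₀ = 2711, n = 6447; a·n₀/n = 2061·2711/6447 = 866.6622; c·n₁/n = 271·3736/6447 = 157.0430
RR_MH = (236.7552 + 866.6622) / (195.9876 + 157.0430) = 1103.4174 / 353.0306 = 3.12556

3.126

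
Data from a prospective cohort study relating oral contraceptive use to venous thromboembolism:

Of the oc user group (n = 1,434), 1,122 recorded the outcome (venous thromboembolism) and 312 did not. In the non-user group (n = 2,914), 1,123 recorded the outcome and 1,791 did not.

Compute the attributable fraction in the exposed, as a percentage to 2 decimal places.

From the description: a = 1122, b = 312, c = 1123, d = 1791.
Risk in exposed = 1122/1434 = 0.78243; risk in unexposed = 1123/2914 = 0.38538.
RR = 0.78243/0.38538 = 2.03027
AR% = (RR − 1)/RR × 100 = (2.03027 − 1)/2.03027 × 100 = 50.7454%

50.75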